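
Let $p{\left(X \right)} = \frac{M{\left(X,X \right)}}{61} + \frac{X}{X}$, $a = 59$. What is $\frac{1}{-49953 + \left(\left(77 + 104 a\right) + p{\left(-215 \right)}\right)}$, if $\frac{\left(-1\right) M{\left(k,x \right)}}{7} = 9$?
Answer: $- \frac{61}{2668142} \approx -2.2862 \cdot 10^{-5}$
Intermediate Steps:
$M{\left(k,x \right)} = -63$ ($M{\left(k,x \right)} = \left(-7\right) 9 = -63$)
$p{\left(X \right)} = - \frac{2}{61}$ ($p{\left(X \right)} = - \frac{63}{61} + \frac{X}{X} = \left(-63\right) \frac{1}{61} + 1 = - \frac{63}{61} + 1 = - \frac{2}{61}$)
$\frac{1}{-49953 + \left(\left(77 + 104 a\right) + p{\left(-215 \right)}\right)} = \frac{1}{-49953 + \left(\left(77 + 104 \cdot 59\right) - \frac{2}{61}\right)} = \frac{1}{-49953 + \left(\left(77 + 6136\right) - \frac{2}{61}\right)} = \frac{1}{-49953 + \left(6213 - \frac{2}{61}\right)} = \frac{1}{-49953 + \frac{378991}{61}} = \frac{1}{- \frac{2668142}{61}} = - \frac{61}{2668142}$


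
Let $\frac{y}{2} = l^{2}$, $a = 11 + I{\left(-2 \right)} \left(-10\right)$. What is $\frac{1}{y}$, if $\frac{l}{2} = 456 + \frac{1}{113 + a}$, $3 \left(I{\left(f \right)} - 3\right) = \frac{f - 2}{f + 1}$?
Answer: $\frac{14641}{24356452050} \approx 6.0111 \cdot 10^{-7}$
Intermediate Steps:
$I{\left(f \right)} = 3 + \frac{-2 + f}{3 \left(1 + f\right)}$ ($I{\left(f \right)} = 3 + \frac{\left(f - 2\right) \frac{1}{f + 1}}{3} = 3 + \frac{\left(-2 + f\right) \frac{1}{1 + f}}{3} = 3 + \frac{\frac{1}{1 + f} \left(-2 + f\right)}{3} = 3 + \frac{-2 + f}{3 \left(1 + f\right)}$)
$a = - \frac{97}{3}$ ($a = 11 + \frac{7 + 10 \left(-2\right)}{3 \left(1 - 2\right)} \left(-10\right) = 11 + \frac{7 - 20}{3 \left(-1\right)} \left(-10\right) = 11 + \frac{1}{3} \left(-1\right) \left(-13\right) \left(-10\right) = 11 + \frac{13}{3} \left(-10\right) = 11 - \frac{130}{3} = - \frac{97}{3} \approx -32.333$)
$l = \frac{110355}{121}$ ($l = 2 \left(456 + \frac{1}{113 - \frac{97}{3}}\right) = 2 \left(456 + \frac{1}{\frac{242}{3}}\right) = 2 \left(456 + \frac{3}{242}\right) = 2 \cdot \frac{110355}{242} = \frac{110355}{121} \approx 912.02$)
$y = \frac{24356452050}{14641}$ ($y = 2 \left(\frac{110355}{121}\right)^{2} = 2 \cdot \frac{12178226025}{14641} = \frac{24356452050}{14641} \approx 1.6636 \cdot 10^{6}$)
$\frac{1}{y} = \frac{1}{\frac{24356452050}{14641}} = \frac{14641}{24356452050}$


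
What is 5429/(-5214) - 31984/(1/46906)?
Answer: -7822259207285/5214 ≈ -1.5002e+9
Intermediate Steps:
5429/(-5214) - 31984/(1/46906) = 5429*(-1/5214) - 31984/1/46906 = -5429/5214 - 31984*46906 = -5429/5214 - 1500241504 = -7822259207285/5214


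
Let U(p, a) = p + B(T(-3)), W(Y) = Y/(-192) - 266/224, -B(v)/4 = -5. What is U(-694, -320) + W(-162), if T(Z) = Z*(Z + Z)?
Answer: -21579/32 ≈ -674.34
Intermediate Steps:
T(Z) = 2*Z² (T(Z) = Z*(2*Z) = 2*Z²)
B(v) = 20 (B(v) = -4*(-5) = 20)
W(Y) = -19/16 - Y/192 (W(Y) = Y*(-1/192) - 266*1/224 = -Y/192 - 19/16 = -19/16 - Y/192)
U(p, a) = 20 + p (U(p, a) = p + 20 = 20 + p)
U(-694, -320) + W(-162) = (20 - 694) + (-19/16 - 1/192*(-162)) = -674 + (-19/16 + 27/32) = -674 - 11/32 = -21579/32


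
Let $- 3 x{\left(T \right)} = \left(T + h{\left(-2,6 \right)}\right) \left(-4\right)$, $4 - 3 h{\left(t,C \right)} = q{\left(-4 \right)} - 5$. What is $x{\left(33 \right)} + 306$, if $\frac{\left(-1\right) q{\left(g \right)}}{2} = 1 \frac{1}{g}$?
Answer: $\frac{3184}{9} \approx 353.78$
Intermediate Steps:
$q{\left(g \right)} = - \frac{2}{g}$ ($q{\left(g \right)} = - 2 \cdot 1 \frac{1}{g} = - \frac{2}{g}$)
$h{\left(t,C \right)} = \frac{17}{6}$ ($h{\left(t,C \right)} = \frac{4}{3} - \frac{- \frac{2}{-4} - 5}{3} = \frac{4}{3} - \frac{\left(-2\right) \left(- \frac{1}{4}\right) - 5}{3} = \frac{4}{3} - \frac{\frac{1}{2} - 5}{3} = \frac{4}{3} - - \frac{3}{2} = \frac{4}{3} + \frac{3}{2} = \frac{17}{6}$)
$x{\left(T \right)} = \frac{34}{9} + \frac{4 T}{3}$ ($x{\left(T \right)} = - \frac{\left(T + \frac{17}{6}\right) \left(-4\right)}{3} = - \frac{\left(\frac{17}{6} + T\right) \left(-4\right)}{3} = - \frac{- \frac{34}{3} - 4 T}{3} = \frac{34}{9} + \frac{4 T}{3}$)
$x{\left(33 \right)} + 306 = \left(\frac{34}{9} + \frac{4}{3} \cdot 33\right) + 306 = \left(\frac{34}{9} + 44\right) + 306 = \frac{430}{9} + 306 = \frac{3184}{9}$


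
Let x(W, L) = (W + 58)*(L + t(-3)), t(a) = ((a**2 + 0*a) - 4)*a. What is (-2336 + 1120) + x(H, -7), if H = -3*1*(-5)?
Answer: -2822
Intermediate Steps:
H = 15 (H = -3*(-5) = 15)
t(a) = a*(-4 + a**2) (t(a) = ((a**2 + 0) - 4)*a = (a**2 - 4)*a = (-4 + a**2)*a = a*(-4 + a**2))
x(W, L) = (-15 + L)*(58 + W) (x(W, L) = (W + 58)*(L - 3*(-4 + (-3)**2)) = (58 + W)*(L - 3*(-4 + 9)) = (58 + W)*(L - 3*5) = (58 + W)*(L - 15) = (58 + W)*(-15 + L) = (-15 + L)*(58 + W))
(-2336 + 1120) + x(H, -7) = (-2336 + 1120) + (-870 - 15*15 + 58*(-7) - 7*15) = -1216 + (-870 - 225 - 406 - 105) = -1216 - 1606 = -2822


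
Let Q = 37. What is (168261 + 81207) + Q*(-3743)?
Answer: 110977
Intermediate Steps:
(168261 + 81207) + Q*(-3743) = (168261 + 81207) + 37*(-3743) = 249468 - 138491 = 110977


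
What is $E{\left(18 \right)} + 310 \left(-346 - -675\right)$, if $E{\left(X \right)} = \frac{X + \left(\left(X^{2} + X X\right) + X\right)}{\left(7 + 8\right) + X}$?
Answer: $\frac{1122118}{11} \approx 1.0201 \cdot 10^{5}$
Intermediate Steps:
$E{\left(X \right)} = \frac{2 X + 2 X^{2}}{15 + X}$ ($E{\left(X \right)} = \frac{X + \left(\left(X^{2} + X^{2}\right) + X\right)}{15 + X} = \frac{X + \left(2 X^{2} + X\right)}{15 + X} = \frac{X + \left(X + 2 X^{2}\right)}{15 + X} = \frac{2 X + 2 X^{2}}{15 + X}$)
$E{\left(18 \right)} + 310 \left(-346 - -675\right) = 2 \cdot 18 \frac{1}{15 + 18} \left(1 + 18\right) + 310 \left(-346 - -675\right) = 2 \cdot 18 \cdot \frac{1}{33} \cdot 19 + 310 \left(-346 + 675\right) = 2 \cdot 18 \cdot \frac{1}{33} \cdot 19 + 310 \cdot 329 = \frac{228}{11} + 101990 = \frac{1122118}{11}$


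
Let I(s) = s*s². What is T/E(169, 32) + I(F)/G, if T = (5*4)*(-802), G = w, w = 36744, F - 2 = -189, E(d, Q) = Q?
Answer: -24957133/36744 ≈ -679.22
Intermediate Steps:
F = -187 (F = 2 - 189 = -187)
I(s) = s³
G = 36744
T = -16040 (T = 20*(-802) = -16040)
T/E(169, 32) + I(F)/G = -16040/32 + (-187)³/36744 = -16040*1/32 - 6539203*1/36744 = -2005/4 - 6539203/36744 = -24957133/36744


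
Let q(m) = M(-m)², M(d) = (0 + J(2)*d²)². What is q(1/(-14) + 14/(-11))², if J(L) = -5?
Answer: 4439004261960926270949053044842807500390625/100076367527805927848823781966544896 ≈ 4.4356e+7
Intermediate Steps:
M(d) = 25*d⁴ (M(d) = (0 - 5*d²)² = (-5*d²)² = 25*d⁴)
q(m) = 625*m⁸ (q(m) = (25*(-m)⁴)² = (25*m⁴)² = 625*m⁸)
q(1/(-14) + 14/(-11))² = (625*(1/(-14) + 14/(-11))⁸)² = (625*(1*(-1/14) + 14*(-1/11))⁸)² = (625*(-1/14 - 14/11)⁸)² = (625*(-207/154)⁸)² = (625*(3371031134626313601/316348490636206336))² = (2106894459141446000625/316348490636206336)² = 4439004261960926270949053044842807500390625/100076367527805927848823781966544896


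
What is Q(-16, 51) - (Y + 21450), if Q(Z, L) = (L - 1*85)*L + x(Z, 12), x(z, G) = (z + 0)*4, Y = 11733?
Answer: -34981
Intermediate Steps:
x(z, G) = 4*z (x(z, G) = z*4 = 4*z)
Q(Z, L) = 4*Z + L*(-85 + L) (Q(Z, L) = (L - 1*85)*L + 4*Z = (L - 85)*L + 4*Z = (-85 + L)*L + 4*Z = L*(-85 + L) + 4*Z = 4*Z + L*(-85 + L))
Q(-16, 51) - (Y + 21450) = (51² - 85*51 + 4*(-16)) - (11733 + 21450) = (2601 - 4335 - 64) - 1*33183 = -1798 - 33183 = -34981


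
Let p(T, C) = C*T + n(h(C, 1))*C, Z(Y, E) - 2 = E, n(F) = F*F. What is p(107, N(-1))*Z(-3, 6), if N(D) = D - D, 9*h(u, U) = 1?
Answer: 0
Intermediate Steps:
h(u, U) = ⅑ (h(u, U) = (⅑)*1 = ⅑)
n(F) = F²
Z(Y, E) = 2 + E
N(D) = 0
p(T, C) = C/81 + C*T (p(T, C) = C*T + (⅑)²*C = C*T + C/81 = C/81 + C*T)
p(107, N(-1))*Z(-3, 6) = (0*(1/81 + 107))*(2 + 6) = (0*(8668/81))*8 = 0*8 = 0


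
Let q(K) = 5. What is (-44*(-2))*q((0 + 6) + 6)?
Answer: 440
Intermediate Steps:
(-44*(-2))*q((0 + 6) + 6) = -44*(-2)*5 = 88*5 = 440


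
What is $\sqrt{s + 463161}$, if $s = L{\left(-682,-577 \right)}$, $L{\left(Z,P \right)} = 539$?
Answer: $10 \sqrt{4637} \approx 680.96$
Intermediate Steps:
$s = 539$
$\sqrt{s + 463161} = \sqrt{539 + 463161} = \sqrt{463700} = 10 \sqrt{4637}$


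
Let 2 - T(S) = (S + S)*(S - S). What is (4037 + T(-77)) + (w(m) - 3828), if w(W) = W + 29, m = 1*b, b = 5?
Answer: 245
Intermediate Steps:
m = 5 (m = 1*5 = 5)
T(S) = 2 (T(S) = 2 - (S + S)*(S - S) = 2 - 2*S*0 = 2 - 1*0 = 2 + 0 = 2)
w(W) = 29 + W
(4037 + T(-77)) + (w(m) - 3828) = (4037 + 2) + ((29 + 5) - 3828) = 4039 + (34 - 3828) = 4039 - 3794 = 245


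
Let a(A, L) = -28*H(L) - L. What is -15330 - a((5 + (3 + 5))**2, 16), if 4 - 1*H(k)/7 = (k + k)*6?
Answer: -52162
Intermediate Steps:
H(k) = 28 - 84*k (H(k) = 28 - 7*(k + k)*6 = 28 - 7*2*k*6 = 28 - 84*k)
a(A, L) = -784 + 2351*L (a(A, L) = -28*(28 - 84*L) - L = (-784 + 2352*L) - L = -784 + 2351*L)
-15330 - a((5 + (3 + 5))**2, 16) = -15330 - (-784 + 2351*16) = -15330 - (-784 + 37616) = -15330 - 1*36832 = -15330 - 36832 = -52162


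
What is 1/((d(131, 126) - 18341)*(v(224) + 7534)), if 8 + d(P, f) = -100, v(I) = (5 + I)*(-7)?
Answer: -1/109421019 ≈ -9.1390e-9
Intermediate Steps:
v(I) = -35 - 7*I
d(P, f) = -108 (d(P, f) = -8 - 100 = -108)
1/((d(131, 126) - 18341)*(v(224) + 7534)) = 1/((-108 - 18341)*((-35 - 7*224) + 7534)) = 1/(-18449*((-35 - 1568) + 7534)) = 1/(-18449*(-1603 + 7534)) = 1/(-18449*5931) = 1/(-109421019) = -1/109421019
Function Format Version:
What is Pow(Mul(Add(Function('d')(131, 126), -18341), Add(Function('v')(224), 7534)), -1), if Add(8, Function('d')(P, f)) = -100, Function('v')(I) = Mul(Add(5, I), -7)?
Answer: Rational(-1, 109421019) ≈ -9.1390e-9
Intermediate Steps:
Function('v')(I) = Add(-35, Mul(-7, I))
Function('d')(P, f) = -108 (Function('d')(P, f) = Add(-8, -100) = -108)
Pow(Mul(Add(Function('d')(131, 126), -18341), Add(Function('v')(224), 7534)), -1) = Pow(Mul(Add(-108, -18341), Add(Add(-35, Mul(-7, 224)), 7534)), -1) = Pow(Mul(-18449, Add(Add(-35, -1568), 7534)), -1) = Pow(Mul(-18449, Add(-1603, 7534)), -1) = Pow(Mul(-18449, 5931), -1) = Pow(-109421019, -1) = Rational(-1, 109421019)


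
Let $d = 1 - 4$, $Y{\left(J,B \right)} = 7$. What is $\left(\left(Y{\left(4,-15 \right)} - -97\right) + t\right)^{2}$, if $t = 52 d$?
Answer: $2704$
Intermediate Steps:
$d = -3$
$t = -156$ ($t = 52 \left(-3\right) = -156$)
$\left(\left(Y{\left(4,-15 \right)} - -97\right) + t\right)^{2} = \left(\left(7 - -97\right) - 156\right)^{2} = \left(\left(7 + 97\right) - 156\right)^{2} = \left(104 - 156\right)^{2} = \left(-52\right)^{2} = 2704$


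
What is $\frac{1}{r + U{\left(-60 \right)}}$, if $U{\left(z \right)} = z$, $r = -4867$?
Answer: $- \frac{1}{4927} \approx -0.00020296$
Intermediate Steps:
$\frac{1}{r + U{\left(-60 \right)}} = \frac{1}{-4867 - 60} = \frac{1}{-4927} = - \frac{1}{4927}$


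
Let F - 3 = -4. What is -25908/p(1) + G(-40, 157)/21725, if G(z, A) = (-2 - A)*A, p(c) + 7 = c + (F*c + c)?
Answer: 93783587/21725 ≈ 4316.9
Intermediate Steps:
F = -1 (F = 3 - 4 = -1)
p(c) = -7 + c (p(c) = -7 + (c + (-c + c)) = -7 + (c + 0) = -7 + c)
G(z, A) = A*(-2 - A)
-25908/p(1) + G(-40, 157)/21725 = -25908/(-7 + 1) - 1*157*(2 + 157)/21725 = -25908/(-6) - 1*157*159*(1/21725) = -25908*(-⅙) - 24963*1/21725 = 4318 - 24963/21725 = 93783587/21725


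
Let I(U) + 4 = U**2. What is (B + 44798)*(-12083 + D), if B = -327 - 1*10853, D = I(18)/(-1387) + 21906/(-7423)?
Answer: -321790756830690/791977 ≈ -4.0631e+8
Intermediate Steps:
I(U) = -4 + U**2
D = -32758982/10295701 (D = (-4 + 18**2)/(-1387) + 21906/(-7423) = (-4 + 324)*(-1/1387) + 21906*(-1/7423) = 320*(-1/1387) - 21906/7423 = -320/1387 - 21906/7423 = -32758982/10295701 ≈ -3.1818)
B = -11180 (B = -327 - 10853 = -11180)
(B + 44798)*(-12083 + D) = (-11180 + 44798)*(-12083 - 32758982/10295701) = 33618*(-124435714165/10295701) = -321790756830690/791977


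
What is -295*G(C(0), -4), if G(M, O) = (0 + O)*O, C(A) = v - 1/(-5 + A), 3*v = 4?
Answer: -4720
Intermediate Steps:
v = 4/3 (v = (⅓)*4 = 4/3 ≈ 1.3333)
C(A) = 4/3 - 1/(-5 + A)
G(M, O) = O² (G(M, O) = O*O = O²)
-295*G(C(0), -4) = -295*(-4)² = -295*16 = -4720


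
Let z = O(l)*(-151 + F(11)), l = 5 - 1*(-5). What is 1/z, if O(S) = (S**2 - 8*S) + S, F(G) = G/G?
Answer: -1/4500 ≈ -0.00022222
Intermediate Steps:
l = 10 (l = 5 + 5 = 10)
F(G) = 1
O(S) = S**2 - 7*S
z = -4500 (z = (10*(-7 + 10))*(-151 + 1) = (10*3)*(-150) = 30*(-150) = -4500)
1/z = 1/(-4500) = -1/4500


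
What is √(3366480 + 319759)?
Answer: √3686239 ≈ 1920.0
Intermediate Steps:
√(3366480 + 319759) = √3686239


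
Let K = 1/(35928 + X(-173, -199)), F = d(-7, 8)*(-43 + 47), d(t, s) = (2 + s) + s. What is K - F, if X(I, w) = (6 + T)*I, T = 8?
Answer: -2412431/33506 ≈ -72.000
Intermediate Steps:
d(t, s) = 2 + 2*s
X(I, w) = 14*I (X(I, w) = (6 + 8)*I = 14*I)
F = 72 (F = (2 + 2*8)*(-43 + 47) = (2 + 16)*4 = 18*4 = 72)
K = 1/33506 (K = 1/(35928 + 14*(-173)) = 1/(35928 - 2422) = 1/33506 ≈ 2.9845e-5)
K - F = 1/33506 - 1*72 = 1/33506 - 72 = -2412431/33506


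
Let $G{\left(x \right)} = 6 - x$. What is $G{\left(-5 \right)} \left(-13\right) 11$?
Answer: $-1573$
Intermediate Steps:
$G{\left(-5 \right)} \left(-13\right) 11 = \left(6 - -5\right) \left(-13\right) 11 = \left(6 + 5\right) \left(-13\right) 11 = 11 \left(-13\right) 11 = \left(-143\right) 11 = -1573$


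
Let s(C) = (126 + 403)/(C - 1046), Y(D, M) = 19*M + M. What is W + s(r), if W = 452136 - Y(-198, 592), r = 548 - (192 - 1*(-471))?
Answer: 511183127/1161 ≈ 4.4030e+5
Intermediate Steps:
Y(D, M) = 20*M
r = -115 (r = 548 - (192 + 471) = 548 - 1*663 = 548 - 663 = -115)
s(C) = 529/(-1046 + C)
W = 440296 (W = 452136 - 20*592 = 452136 - 1*11840 = 452136 - 11840 = 440296)
W + s(r) = 440296 + 529/(-1046 - 115) = 440296 + 529/(-1161) = 440296 + 529*(-1/1161) = 440296 - 529/1161 = 511183127/1161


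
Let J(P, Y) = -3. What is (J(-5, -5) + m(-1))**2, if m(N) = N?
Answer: 16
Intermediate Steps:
(J(-5, -5) + m(-1))**2 = (-3 - 1)**2 = (-4)**2 = 16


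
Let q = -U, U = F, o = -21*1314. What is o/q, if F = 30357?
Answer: 3066/3373 ≈ 0.90898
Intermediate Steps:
o = -27594
U = 30357
q = -30357 (q = -1*30357 = -30357)
o/q = -27594/(-30357) = -27594*(-1/30357) = 3066/3373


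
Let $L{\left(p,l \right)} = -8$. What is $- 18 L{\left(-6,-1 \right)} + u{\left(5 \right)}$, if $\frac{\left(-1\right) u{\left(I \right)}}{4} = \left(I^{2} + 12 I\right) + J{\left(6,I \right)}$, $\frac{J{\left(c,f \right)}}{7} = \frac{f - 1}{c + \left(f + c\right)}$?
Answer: $- \frac{3444}{17} \approx -202.59$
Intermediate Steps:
$J{\left(c,f \right)} = \frac{7 \left(-1 + f\right)}{f + 2 c}$ ($J{\left(c,f \right)} = 7 \frac{f - 1}{c + \left(f + c\right)} = 7 \frac{-1 + f}{c + \left(c + f\right)} = 7 \frac{-1 + f}{f + 2 c} = \frac{7 \left(-1 + f\right)}{f + 2 c}$)
$u{\left(I \right)} = - 48 I - 4 I^{2} - \frac{28 \left(-1 + I\right)}{12 + I}$ ($u{\left(I \right)} = - 4 \left(\left(I^{2} + 12 I\right) + \frac{7 \left(-1 + I\right)}{I + 2 \cdot 6}\right) = - 4 \left(\left(I^{2} + 12 I\right) + \frac{7 \left(-1 + I\right)}{I + 12}\right) = - 4 \left(\left(I^{2} + 12 I\right) + \frac{7 \left(-1 + I\right)}{12 + I}\right) = - 4 \left(I^{2} + 12 I + \frac{7 \left(-1 + I\right)}{12 + I}\right) = - 48 I - 4 I^{2} - \frac{28 \left(-1 + I\right)}{12 + I}$)
$- 18 L{\left(-6,-1 \right)} + u{\left(5 \right)} = \left(-18\right) \left(-8\right) + \frac{4 \left(7 - 5^{3} - 755 - 24 \cdot 5^{2}\right)}{12 + 5} = 144 + \frac{4 \left(7 - 125 - 755 - 600\right)}{17} = 144 + 4 \cdot \frac{1}{17} \left(7 - 125 - 755 - 600\right) = 144 + 4 \cdot \frac{1}{17} \left(-1473\right) = 144 - \frac{5892}{17} = - \frac{3444}{17}$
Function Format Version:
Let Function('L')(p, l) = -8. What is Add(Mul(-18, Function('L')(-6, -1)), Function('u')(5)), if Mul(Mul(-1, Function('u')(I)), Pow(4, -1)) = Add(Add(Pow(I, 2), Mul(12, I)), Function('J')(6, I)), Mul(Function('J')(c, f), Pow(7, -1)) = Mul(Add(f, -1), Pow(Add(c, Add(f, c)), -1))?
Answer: Rational(-3444, 17) ≈ -202.59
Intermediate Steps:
Function('J')(c, f) = Mul(7, Pow(Add(f, Mul(2, c)), -1), Add(-1, f)) (Function('J')(c, f) = Mul(7, Mul(Add(f, -1), Pow(Add(c, Add(f, c)), -1))) = Mul(7, Mul(Add(-1, f), Pow(Add(c, Add(c, f)), -1))) = Mul(7, Mul(Add(-1, f), Pow(Add(f, Mul(2, c)), -1))) = Mul(7, Mul(Pow(Add(f, Mul(2, c)), -1), Add(-1, f))) = Mul(7, Pow(Add(f, Mul(2, c)), -1), Add(-1, f)))
Function('u')(I) = Add(Mul(-48, I), Mul(-4, Pow(I, 2)), Mul(-28, Pow(Add(12, I), -1), Add(-1, I))) (Function('u')(I) = Mul(-4, Add(Add(Pow(I, 2), Mul(12, I)), Mul(7, Pow(Add(I, Mul(2, 6)), -1), Add(-1, I)))) = Mul(-4, Add(Add(Pow(I, 2), Mul(12, I)), Mul(7, Pow(Add(I, 12), -1), Add(-1, I)))) = Mul(-4, Add(Add(Pow(I, 2), Mul(12, I)), Mul(7, Pow(Add(12, I), -1), Add(-1, I)))) = Mul(-4, Add(Pow(I, 2), Mul(12, I), Mul(7, Pow(Add(12, I), -1), Add(-1, I)))) = Add(Mul(-48, I), Mul(-4, Pow(I, 2)), Mul(-28, Pow(Add(12, I), -1), Add(-1, I))))
Add(Mul(-18, Function('L')(-6, -1)), Function('u')(5)) = Add(Mul(-18, -8), Mul(4, Pow(Add(12, 5), -1), Add(7, Mul(-1, Pow(5, 3)), Mul(-151, 5), Mul(-24, Pow(5, 2))))) = Add(144, Mul(4, Pow(17, -1), Add(7, Mul(-1, 125), -755, Mul(-24, 25)))) = Add(144, Mul(4, Rational(1, 17), Add(7, -125, -755, -600))) = Add(144, Mul(4, Rational(1, 17), -1473)) = Add(144, Rational(-5892, 17)) = Rational(-3444, 17)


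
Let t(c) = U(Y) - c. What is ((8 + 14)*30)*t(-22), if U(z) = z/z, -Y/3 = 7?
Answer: 15180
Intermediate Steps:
Y = -21 (Y = -3*7 = -21)
U(z) = 1
t(c) = 1 - c
((8 + 14)*30)*t(-22) = ((8 + 14)*30)*(1 - 1*(-22)) = (22*30)*(1 + 22) = 660*23 = 15180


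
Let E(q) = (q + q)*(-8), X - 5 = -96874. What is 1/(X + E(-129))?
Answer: -1/94805 ≈ -1.0548e-5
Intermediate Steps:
X = -96869 (X = 5 - 96874 = -96869)
E(q) = -16*q (E(q) = (2*q)*(-8) = -16*q)
1/(X + E(-129)) = 1/(-96869 - 16*(-129)) = 1/(-96869 + 2064) = 1/(-94805) = -1/94805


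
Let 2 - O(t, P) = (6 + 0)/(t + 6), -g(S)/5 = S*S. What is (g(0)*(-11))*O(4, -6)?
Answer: 0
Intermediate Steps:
g(S) = -5*S² (g(S) = -5*S*S = -5*S²)
O(t, P) = 2 - 6/(6 + t) (O(t, P) = 2 - (6 + 0)/(t + 6) = 2 - 6/(6 + t))
(g(0)*(-11))*O(4, -6) = (-5*0²*(-11))*(2*(3 + 4)/(6 + 4)) = (-5*0*(-11))*(2*7/10) = (0*(-11))*(2*(⅒)*7) = 0*(7/5) = 0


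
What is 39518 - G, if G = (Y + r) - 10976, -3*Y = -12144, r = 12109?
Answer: 34337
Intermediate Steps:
Y = 4048 (Y = -1/3*(-12144) = 4048)
G = 5181 (G = (4048 + 12109) - 10976 = 16157 - 10976 = 5181)
39518 - G = 39518 - 1*5181 = 39518 - 5181 = 34337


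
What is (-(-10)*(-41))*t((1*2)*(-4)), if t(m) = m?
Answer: 3280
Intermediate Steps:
(-(-10)*(-41))*t((1*2)*(-4)) = (-(-10)*(-41))*((1*2)*(-4)) = (-10*41)*(2*(-4)) = -410*(-8) = 3280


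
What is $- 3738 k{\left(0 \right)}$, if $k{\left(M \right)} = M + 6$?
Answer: $-22428$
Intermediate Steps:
$k{\left(M \right)} = 6 + M$
$- 3738 k{\left(0 \right)} = - 3738 \left(6 + 0\right) = \left(-3738\right) 6 = -22428$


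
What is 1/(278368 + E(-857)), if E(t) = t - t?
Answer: 1/278368 ≈ 3.5924e-6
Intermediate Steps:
E(t) = 0
1/(278368 + E(-857)) = 1/(278368 + 0) = 1/278368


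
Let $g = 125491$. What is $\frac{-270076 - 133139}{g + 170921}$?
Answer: $- \frac{134405}{98804} \approx -1.3603$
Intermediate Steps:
$\frac{-270076 - 133139}{g + 170921} = \frac{-270076 - 133139}{125491 + 170921} = - \frac{403215}{296412} = \left(-403215\right) \frac{1}{296412} = - \frac{134405}{98804}$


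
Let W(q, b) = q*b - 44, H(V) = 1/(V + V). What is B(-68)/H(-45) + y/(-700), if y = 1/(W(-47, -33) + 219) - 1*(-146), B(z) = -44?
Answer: 4784220003/1208200 ≈ 3959.8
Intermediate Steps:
H(V) = 1/(2*V)
W(q, b) = -44 + b*q (W(q, b) = b*q - 44 = -44 + b*q)
y = 251997/1726 (y = 1/((-44 - 33*(-47)) + 219) - 1*(-146) = 1/((-44 + 1551) + 219) + 146 = 1/(1507 + 219) + 146 = 1/1726 + 146 = 251997/1726 ≈ 146.00)
B(-68)/H(-45) + y/(-700) = -44/((1/2)/(-45)) + (251997/1726)/(-700) = -44/((1/2)*(-1/45)) + (251997/1726)*(-1/700) = -44/(-1/90) - 251997/1208200 = -44*(-90) - 251997/1208200 = 3960 - 251997/1208200 = 4784220003/1208200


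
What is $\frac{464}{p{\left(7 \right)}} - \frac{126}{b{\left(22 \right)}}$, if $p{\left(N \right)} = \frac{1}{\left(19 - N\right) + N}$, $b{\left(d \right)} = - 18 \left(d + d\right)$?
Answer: $\frac{387911}{44} \approx 8816.2$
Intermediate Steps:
$b{\left(d \right)} = - 36 d$ ($b{\left(d \right)} = - 18 \cdot 2 d = - 36 d$)
$p{\left(N \right)} = \frac{1}{19}$
$\frac{464}{p{\left(7 \right)}} - \frac{126}{b{\left(22 \right)}} = 464 \frac{1}{\frac{1}{19}} - \frac{126}{\left(-36\right) 22} = 464 \cdot 19 - \frac{126}{-792} = 8816 - - \frac{7}{44} = 8816 + \frac{7}{44} = \frac{387911}{44}$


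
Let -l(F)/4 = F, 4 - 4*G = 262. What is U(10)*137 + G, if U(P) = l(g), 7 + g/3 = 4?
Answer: 9735/2 ≈ 4867.5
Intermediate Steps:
G = -129/2 (G = 1 - ¼*262 = 1 - 131/2 = -129/2 ≈ -64.500)
g = -9 (g = -21 + 3*4 = -21 + 12 = -9)
l(F) = -4*F
U(P) = 36 (U(P) = -4*(-9) = 36)
U(10)*137 + G = 36*137 - 129/2 = 4932 - 129/2 = 9735/2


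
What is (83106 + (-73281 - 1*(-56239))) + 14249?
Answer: 80313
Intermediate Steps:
(83106 + (-73281 - 1*(-56239))) + 14249 = (83106 + (-73281 + 56239)) + 14249 = (83106 - 17042) + 14249 = 66064 + 14249 = 80313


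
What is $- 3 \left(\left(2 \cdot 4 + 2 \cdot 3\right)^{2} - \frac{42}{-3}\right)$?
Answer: $-630$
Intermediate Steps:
$- 3 \left(\left(2 \cdot 4 + 2 \cdot 3\right)^{2} - \frac{42}{-3}\right) = - 3 \left(\left(8 + 6\right)^{2} - -14\right) = - 3 \left(14^{2} + 14\right) = - 3 \left(196 + 14\right) = \left(-3\right) 210 = -630$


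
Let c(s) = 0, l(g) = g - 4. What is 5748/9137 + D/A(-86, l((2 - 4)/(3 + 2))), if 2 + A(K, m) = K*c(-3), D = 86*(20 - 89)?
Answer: 27115227/9137 ≈ 2967.6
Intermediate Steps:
D = -5934 (D = 86*(-69) = -5934)
l(g) = -4 + g
A(K, m) = -2 (A(K, m) = -2 + K*0 = -2 + 0 = -2)
5748/9137 + D/A(-86, l((2 - 4)/(3 + 2))) = 5748/9137 - 5934/(-2) = 5748*(1/9137) - 5934*(-1/2) = 5748/9137 + 2967 = 27115227/9137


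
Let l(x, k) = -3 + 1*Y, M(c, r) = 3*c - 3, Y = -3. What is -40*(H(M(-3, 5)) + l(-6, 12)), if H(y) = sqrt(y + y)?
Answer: 240 - 80*I*sqrt(6) ≈ 240.0 - 195.96*I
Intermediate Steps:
M(c, r) = -3 + 3*c
H(y) = sqrt(2)*sqrt(y) (H(y) = sqrt(2*y) = sqrt(2)*sqrt(y))
l(x, k) = -6 (l(x, k) = -3 + 1*(-3) = -3 - 3 = -6)
-40*(H(M(-3, 5)) + l(-6, 12)) = -40*(sqrt(2)*sqrt(-3 + 3*(-3)) - 6) = -40*(sqrt(2)*sqrt(-3 - 9) - 6) = -40*(sqrt(2)*sqrt(-12) - 6) = -40*(sqrt(2)*(2*I*sqrt(3)) - 6) = -40*(2*I*sqrt(6) - 6) = -40*(-6 + 2*I*sqrt(6)) = 240 - 80*I*sqrt(6)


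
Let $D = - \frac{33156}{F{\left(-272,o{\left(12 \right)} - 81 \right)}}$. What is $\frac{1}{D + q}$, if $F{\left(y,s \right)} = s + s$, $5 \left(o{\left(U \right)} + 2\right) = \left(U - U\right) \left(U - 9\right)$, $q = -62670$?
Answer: $- \frac{83}{5185032} \approx -1.6008 \cdot 10^{-5}$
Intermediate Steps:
$o{\left(U \right)} = -2$ ($o{\left(U \right)} = -2 + \frac{\left(U - U\right) \left(U - 9\right)}{5} = -2 + \frac{0 \left(-9 + U\right)}{5} = -2 + \frac{1}{5} \cdot 0 = -2 + 0 = -2$)
$F{\left(y,s \right)} = 2 s$
$D = \frac{16578}{83}$ ($D = - \frac{33156}{2 \left(-2 - 81\right)} = - \frac{33156}{2 \left(-83\right)} = - \frac{33156}{-166} = \left(-33156\right) \left(- \frac{1}{166}\right) = \frac{16578}{83} \approx 199.73$)
$\frac{1}{D + q} = \frac{1}{\frac{16578}{83} - 62670} = \frac{1}{- \frac{5185032}{83}} = - \frac{83}{5185032}$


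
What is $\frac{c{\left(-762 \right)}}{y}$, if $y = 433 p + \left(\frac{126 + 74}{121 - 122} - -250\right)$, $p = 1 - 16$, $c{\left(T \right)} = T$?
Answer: $\frac{762}{6445} \approx 0.11823$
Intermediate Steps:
$p = -15$ ($p = 1 - 16 = -15$)
$y = -6445$ ($y = 433 \left(-15\right) + \left(\frac{126 + 74}{121 - 122} - -250\right) = -6495 + \left(\frac{200}{-1} + 250\right) = -6495 + \left(200 \left(-1\right) + 250\right) = -6495 + \left(-200 + 250\right) = -6495 + 50 = -6445$)
$\frac{c{\left(-762 \right)}}{y} = - \frac{762}{-6445} = \left(-762\right) \left(- \frac{1}{6445}\right) = \frac{762}{6445}$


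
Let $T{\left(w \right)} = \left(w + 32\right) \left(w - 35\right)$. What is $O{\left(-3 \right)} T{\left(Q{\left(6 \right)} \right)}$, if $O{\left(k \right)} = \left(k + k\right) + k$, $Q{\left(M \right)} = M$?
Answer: $9918$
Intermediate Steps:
$T{\left(w \right)} = \left(-35 + w\right) \left(32 + w\right)$ ($T{\left(w \right)} = \left(32 + w\right) \left(-35 + w\right) = \left(-35 + w\right) \left(32 + w\right)$)
$O{\left(k \right)} = 3 k$ ($O{\left(k \right)} = 2 k + k = 3 k$)
$O{\left(-3 \right)} T{\left(Q{\left(6 \right)} \right)} = 3 \left(-3\right) \left(-1120 + 6^{2} - 18\right) = - 9 \left(-1120 + 36 - 18\right) = \left(-9\right) \left(-1102\right) = 9918$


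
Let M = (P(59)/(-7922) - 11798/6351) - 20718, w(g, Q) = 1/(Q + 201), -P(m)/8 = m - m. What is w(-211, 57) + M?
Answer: -11316894059/546186 ≈ -20720.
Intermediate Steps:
P(m) = 0 (P(m) = -8*(m - m) = -8*0 = 0)
w(g, Q) = 1/(201 + Q)
M = -131591816/6351 (M = (0/(-7922) - 11798/6351) - 20718 = (0*(-1/7922) - 11798*1/6351) - 20718 = (0 - 11798/6351) - 20718 = -11798/6351 - 20718 = -131591816/6351 ≈ -20720.)
w(-211, 57) + M = 1/(201 + 57) - 131591816/6351 = 1/258 - 131591816/6351 = -11316894059/546186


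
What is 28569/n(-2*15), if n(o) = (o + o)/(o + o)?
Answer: 28569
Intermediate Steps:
n(o) = 1 (n(o) = (2*o)/((2*o)) = (2*o)*(1/(2*o)) = 1)
28569/n(-2*15) = 28569/1 = 28569*1 = 28569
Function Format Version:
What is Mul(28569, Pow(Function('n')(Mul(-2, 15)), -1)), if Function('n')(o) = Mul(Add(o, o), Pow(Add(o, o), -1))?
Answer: 28569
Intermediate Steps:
Function('n')(o) = 1 (Function('n')(o) = Mul(Mul(2, o), Pow(Mul(2, o), -1)) = Mul(Mul(2, o), Mul(Rational(1, 2), Pow(o, -1))) = 1)
Mul(28569, Pow(Function('n')(Mul(-2, 15)), -1)) = Mul(28569, Pow(1, -1)) = Mul(28569, 1) = 28569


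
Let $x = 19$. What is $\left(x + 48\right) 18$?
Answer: $1206$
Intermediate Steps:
$\left(x + 48\right) 18 = \left(19 + 48\right) 18 = 67 \cdot 18 = 1206$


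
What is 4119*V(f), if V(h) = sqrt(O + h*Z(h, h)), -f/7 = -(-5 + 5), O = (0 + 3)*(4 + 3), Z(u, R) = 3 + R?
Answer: 4119*sqrt(21) ≈ 18876.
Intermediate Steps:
O = 21 (O = 3*7 = 21)
f = 0 (f = -(-7)*(-5 + 5) = -(-7)*0 = -7*0 = 0)
V(h) = sqrt(21 + h*(3 + h))
4119*V(f) = 4119*sqrt(21 + 0*(3 + 0)) = 4119*sqrt(21 + 0*3) = 4119*sqrt(21 + 0) = 4119*sqrt(21)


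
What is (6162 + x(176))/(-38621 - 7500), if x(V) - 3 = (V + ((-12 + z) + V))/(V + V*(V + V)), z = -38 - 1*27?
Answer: -34819945/260491408 ≈ -0.13367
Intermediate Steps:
z = -65 (z = -38 - 27 = -65)
x(V) = 3 + (-77 + 2*V)/(V + 2*V²) (x(V) = 3 + (V + ((-12 - 65) + V))/(V + V*(V + V)) = 3 + (V + (-77 + V))/(V + V*(2*V)) = 3 + (-77 + 2*V)/(V + 2*V²))
(6162 + x(176))/(-38621 - 7500) = (6162 + (-77 + 5*176 + 6*176²)/(176*(1 + 2*176)))/(-38621 - 7500) = (6162 + (-77 + 880 + 6*30976)/(176*(1 + 352)))/(-46121) = (6162 + (1/176)*(-77 + 880 + 185856)/353)*(-1/46121) = (6162 + (1/176)*(1/353)*186659)*(-1/46121) = (6162 + 16969/5648)*(-1/46121) = (34819945/5648)*(-1/46121) = -34819945/260491408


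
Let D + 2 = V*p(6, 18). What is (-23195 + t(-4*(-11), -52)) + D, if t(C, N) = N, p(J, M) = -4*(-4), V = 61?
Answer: -22273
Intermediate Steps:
p(J, M) = 16
D = 974 (D = -2 + 61*16 = -2 + 976 = 974)
(-23195 + t(-4*(-11), -52)) + D = (-23195 - 52) + 974 = -23247 + 974 = -22273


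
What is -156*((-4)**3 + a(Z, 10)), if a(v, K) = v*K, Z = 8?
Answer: -2496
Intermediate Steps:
a(v, K) = K*v
-156*((-4)**3 + a(Z, 10)) = -156*((-4)**3 + 10*8) = -156*(-64 + 80) = -156*16 = -2496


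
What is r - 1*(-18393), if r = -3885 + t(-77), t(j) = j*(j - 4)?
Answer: 20745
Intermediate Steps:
t(j) = j*(-4 + j)
r = 2352 (r = -3885 - 77*(-4 - 77) = -3885 - 77*(-81) = -3885 + 6237 = 2352)
r - 1*(-18393) = 2352 - 1*(-18393) = 2352 + 18393 = 20745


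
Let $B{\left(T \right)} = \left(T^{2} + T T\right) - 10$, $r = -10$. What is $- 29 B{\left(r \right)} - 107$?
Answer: $-5617$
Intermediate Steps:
$B{\left(T \right)} = -10 + 2 T^{2}$ ($B{\left(T \right)} = \left(T^{2} + T^{2}\right) - 10 = 2 T^{2} - 10 = -10 + 2 T^{2}$)
$- 29 B{\left(r \right)} - 107 = - 29 \left(-10 + 2 \left(-10\right)^{2}\right) - 107 = - 29 \left(-10 + 2 \cdot 100\right) - 107 = - 29 \left(-10 + 200\right) - 107 = \left(-29\right) 190 - 107 = -5510 - 107 = -5617$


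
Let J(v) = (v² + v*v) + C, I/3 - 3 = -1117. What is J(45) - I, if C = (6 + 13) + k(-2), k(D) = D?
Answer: 7409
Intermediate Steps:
I = -3342 (I = 9 + 3*(-1117) = 9 - 3351 = -3342)
C = 17 (C = (6 + 13) - 2 = 19 - 2 = 17)
J(v) = 17 + 2*v² (J(v) = (v² + v*v) + 17 = (v² + v²) + 17 = 2*v² + 17 = 17 + 2*v²)
J(45) - I = (17 + 2*45²) - 1*(-3342) = (17 + 2*2025) + 3342 = (17 + 4050) + 3342 = 4067 + 3342 = 7409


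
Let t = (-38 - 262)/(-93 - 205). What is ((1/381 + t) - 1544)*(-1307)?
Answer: 114485406359/56769 ≈ 2.0167e+6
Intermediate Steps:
t = 150/149 (t = -300/(-298) = -300*(-1/298) = 150/149 ≈ 1.0067)
((1/381 + t) - 1544)*(-1307) = ((1/381 + 150/149) - 1544)*(-1307) = (57299/56769 - 1544)*(-1307) = -87594037/56769*(-1307) = 114485406359/56769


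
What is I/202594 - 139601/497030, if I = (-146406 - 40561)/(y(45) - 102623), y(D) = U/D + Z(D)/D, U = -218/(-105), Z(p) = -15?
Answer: -979537128372655897/3487617763492026160 ≈ -0.28086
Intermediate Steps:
U = 218/105 (U = -218*(-1/105) = 218/105 ≈ 2.0762)
y(D) = -1357/(105*D) (y(D) = 218/(105*D) - 15/D = -1357/(105*D))
I = 883419075/484895032 (I = (-146406 - 40561)/(-1357/105/45 - 102623) = -186967/(-1357/105*1/45 - 102623) = -186967/(-1357/4725 - 102623) = -186967/(-484895032/4725) = -186967*(-4725/484895032) = 883419075/484895032 ≈ 1.8219)
I/202594 - 139601/497030 = (883419075/484895032)/202594 - 139601/497030 = (883419075/484895032)*(1/202594) - 139601*1/497030 = 126202725/14033832016144 - 139601/497030 = -979537128372655897/3487617763492026160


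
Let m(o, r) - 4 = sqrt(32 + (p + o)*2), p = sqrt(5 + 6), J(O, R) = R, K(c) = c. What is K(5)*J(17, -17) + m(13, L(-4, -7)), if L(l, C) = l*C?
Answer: -81 + sqrt(58 + 2*sqrt(11)) ≈ -72.961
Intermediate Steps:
L(l, C) = C*l
p = sqrt(11) ≈ 3.3166
m(o, r) = 4 + sqrt(32 + 2*o + 2*sqrt(11)) (m(o, r) = 4 + sqrt(32 + (sqrt(11) + o)*2) = 4 + sqrt(32 + (o + sqrt(11))*2) = 4 + sqrt(32 + (2*o + 2*sqrt(11))) = 4 + sqrt(32 + 2*o + 2*sqrt(11)))
K(5)*J(17, -17) + m(13, L(-4, -7)) = 5*(-17) + (4 + sqrt(32 + 2*13 + 2*sqrt(11))) = -85 + (4 + sqrt(32 + 26 + 2*sqrt(11))) = -85 + (4 + sqrt(58 + 2*sqrt(11))) = -81 + sqrt(58 + 2*sqrt(11))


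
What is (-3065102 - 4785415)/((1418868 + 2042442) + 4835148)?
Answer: -2616839/2765486 ≈ -0.94625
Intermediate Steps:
(-3065102 - 4785415)/((1418868 + 2042442) + 4835148) = -7850517/(3461310 + 4835148) = -7850517/8296458 = -7850517*1/8296458 = -2616839/2765486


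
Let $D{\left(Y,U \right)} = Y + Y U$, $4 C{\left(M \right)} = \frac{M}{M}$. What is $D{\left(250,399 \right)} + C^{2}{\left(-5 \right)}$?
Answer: $\frac{1600001}{16} \approx 1.0 \cdot 10^{5}$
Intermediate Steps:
$C{\left(M \right)} = \frac{1}{4}$ ($C{\left(M \right)} = \frac{M \frac{1}{M}}{4} = \frac{1}{4} \cdot 1 = \frac{1}{4}$)
$D{\left(Y,U \right)} = Y + U Y$
$D{\left(250,399 \right)} + C^{2}{\left(-5 \right)} = 250 \left(1 + 399\right) + \left(\frac{1}{4}\right)^{2} = 250 \cdot 400 + \frac{1}{16} = 100000 + \frac{1}{16} = \frac{1600001}{16}$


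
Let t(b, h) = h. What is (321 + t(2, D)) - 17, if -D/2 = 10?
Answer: 284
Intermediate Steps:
D = -20 (D = -2*10 = -20)
(321 + t(2, D)) - 17 = (321 - 20) - 17 = 301 - 17 = 284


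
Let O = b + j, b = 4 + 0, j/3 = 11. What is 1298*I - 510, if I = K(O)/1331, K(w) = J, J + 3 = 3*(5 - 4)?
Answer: -510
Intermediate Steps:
j = 33 (j = 3*11 = 33)
b = 4
J = 0 (J = -3 + 3*(5 - 4) = -3 + 3*1 = -3 + 3 = 0)
O = 37 (O = 4 + 33 = 37)
K(w) = 0
I = 0 (I = 0/1331 = 0*(1/1331) = 0)
1298*I - 510 = 1298*0 - 510 = 0 - 510 = -510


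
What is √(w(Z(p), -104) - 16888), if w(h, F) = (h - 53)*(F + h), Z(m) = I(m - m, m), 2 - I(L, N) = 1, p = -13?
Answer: 62*I*√3 ≈ 107.39*I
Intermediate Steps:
I(L, N) = 1 (I(L, N) = 2 - 1*1 = 2 - 1 = 1)
Z(m) = 1
w(h, F) = (-53 + h)*(F + h)
√(w(Z(p), -104) - 16888) = √((1² - 53*(-104) - 53*1 - 104*1) - 16888) = √((1 + 5512 - 53 - 104) - 16888) = √(5356 - 16888) = √(-11532) = 62*I*√3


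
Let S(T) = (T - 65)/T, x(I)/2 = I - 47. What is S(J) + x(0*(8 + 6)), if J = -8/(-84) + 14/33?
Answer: -1745/8 ≈ -218.13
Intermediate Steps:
x(I) = -94 + 2*I (x(I) = 2*(I - 47) = 2*(-47 + I) = -94 + 2*I)
J = 40/77 (J = -8*(-1/84) + 14*(1/33) = 2/21 + 14/33 = 40/77 ≈ 0.51948)
S(T) = (-65 + T)/T
S(J) + x(0*(8 + 6)) = (-65 + 40/77)/(40/77) + (-94 + 2*(0*(8 + 6))) = (77/40)*(-4965/77) + (-94 + 2*(0*14)) = -993/8 + (-94 + 2*0) = -993/8 + (-94 + 0) = -993/8 - 94 = -1745/8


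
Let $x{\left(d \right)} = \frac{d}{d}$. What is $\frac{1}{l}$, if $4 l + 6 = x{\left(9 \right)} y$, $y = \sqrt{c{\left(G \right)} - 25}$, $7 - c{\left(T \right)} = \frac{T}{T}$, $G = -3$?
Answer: $- \frac{24}{55} - \frac{4 i \sqrt{19}}{55} \approx -0.43636 - 0.31701 i$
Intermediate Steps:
$c{\left(T \right)} = 6$ ($c{\left(T \right)} = 7 - \frac{T}{T} = 7 - 1 = 6$)
$x{\left(d \right)} = 1$
$y = i \sqrt{19}$ ($y = \sqrt{6 - 25} = \sqrt{-19} = i \sqrt{19} \approx 4.3589 i$)
$l = - \frac{3}{2} + \frac{i \sqrt{19}}{4}$ ($l = - \frac{3}{2} + \frac{1 i \sqrt{19}}{4} = - \frac{3}{2} + \frac{i \sqrt{19}}{4} \approx -1.5 + 1.0897 i$)
$\frac{1}{l} = \frac{1}{- \frac{3}{2} + \frac{i \sqrt{19}}{4}}$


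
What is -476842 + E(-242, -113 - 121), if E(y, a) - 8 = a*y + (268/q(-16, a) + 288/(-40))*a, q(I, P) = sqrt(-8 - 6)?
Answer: -2092606/5 + 31356*I*sqrt(14)/7 ≈ -4.1852e+5 + 16761.0*I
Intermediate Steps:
q(I, P) = I*sqrt(14) (q(I, P) = sqrt(-14) = I*sqrt(14))
E(y, a) = 8 + a*y + a*(-36/5 - 134*I*sqrt(14)/7) (E(y, a) = 8 + (a*y + (268/((I*sqrt(14))) + 288/(-40))*a) = 8 + (a*y + (268*(-I*sqrt(14)/14) + 288*(-1/40))*a) = 8 + (a*y + (-134*I*sqrt(14)/7 - 36/5)*a) = 8 + (a*y + (-36/5 - 134*I*sqrt(14)/7)*a) = 8 + (a*y + a*(-36/5 - 134*I*sqrt(14)/7)) = 8 + a*y + a*(-36/5 - 134*I*sqrt(14)/7))
-476842 + E(-242, -113 - 121) = -476842 + (8 - 36*(-113 - 121)/5 + (-113 - 121)*(-242) - 134*I*(-113 - 121)*sqrt(14)/7) = -476842 + (8 - 36/5*(-234) - 234*(-242) - 134/7*I*(-234)*sqrt(14)) = -476842 + (8 + 8424/5 + 56628 + 31356*I*sqrt(14)/7) = -476842 + (291604/5 + 31356*I*sqrt(14)/7) = -2092606/5 + 31356*I*sqrt(14)/7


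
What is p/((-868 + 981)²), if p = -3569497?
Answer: -3569497/12769 ≈ -279.54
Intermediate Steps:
p/((-868 + 981)²) = -3569497/(-868 + 981)² = -3569497/(113²) = -3569497/12769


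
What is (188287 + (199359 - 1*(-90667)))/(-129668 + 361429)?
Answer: 478313/231761 ≈ 2.0638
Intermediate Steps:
(188287 + (199359 - 1*(-90667)))/(-129668 + 361429) = (188287 + (199359 + 90667))/231761 = (188287 + 290026)*(1/231761) = 478313*(1/231761) = 478313/231761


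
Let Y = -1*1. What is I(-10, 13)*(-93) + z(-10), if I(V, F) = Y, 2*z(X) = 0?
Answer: 93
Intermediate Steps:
z(X) = 0 (z(X) = (½)*0 = 0)
Y = -1
I(V, F) = -1
I(-10, 13)*(-93) + z(-10) = -1*(-93) + 0 = 93 + 0 = 93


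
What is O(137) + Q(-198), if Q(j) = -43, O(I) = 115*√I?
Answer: -43 + 115*√137 ≈ 1303.0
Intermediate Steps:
O(137) + Q(-198) = 115*√137 - 43 = -43 + 115*√137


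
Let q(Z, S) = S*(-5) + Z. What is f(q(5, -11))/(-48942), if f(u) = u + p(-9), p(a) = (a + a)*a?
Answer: -37/8157 ≈ -0.0045360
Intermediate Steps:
p(a) = 2*a² (p(a) = (2*a)*a = 2*a²)
q(Z, S) = Z - 5*S (q(Z, S) = -5*S + Z = Z - 5*S)
f(u) = 162 + u (f(u) = u + 2*(-9)² = u + 2*81 = u + 162 = 162 + u)
f(q(5, -11))/(-48942) = (162 + (5 - 5*(-11)))/(-48942) = (162 + (5 + 55))*(-1/48942) = (162 + 60)*(-1/48942) = 222*(-1/48942) = -37/8157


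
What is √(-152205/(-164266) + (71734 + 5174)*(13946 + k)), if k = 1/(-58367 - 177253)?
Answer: √38608285042829546201131590/189727230 ≈ 32750.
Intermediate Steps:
k = -1/235620 (k = 1/(-235620) = -1/235620 ≈ -4.2441e-6)
√(-152205/(-164266) + (71734 + 5174)*(13946 + k)) = √(-152205/(-164266) + (71734 + 5174)*(13946 - 1/235620)) = √(-152205*(-1/164266) + 76908*(3285956519/235620)) = √(152205/164266 + 1238805607663/1155) = √(203493642124167133/189727230) = √38608285042829546201131590/189727230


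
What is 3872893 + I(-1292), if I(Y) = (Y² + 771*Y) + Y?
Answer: 4544733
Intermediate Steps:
I(Y) = Y² + 772*Y
3872893 + I(-1292) = 3872893 - 1292*(772 - 1292) = 3872893 - 1292*(-520) = 3872893 + 671840 = 4544733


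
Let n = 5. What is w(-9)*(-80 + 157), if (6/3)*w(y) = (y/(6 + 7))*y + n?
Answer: 5621/13 ≈ 432.38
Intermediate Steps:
w(y) = 5/2 + y**2/26 (w(y) = ((y/(6 + 7))*y + 5)/2 = ((y/13)*y + 5)/2 = (y**2/13 + 5)/2 = (5 + y**2/13)/2 = 5/2 + y**2/26)
w(-9)*(-80 + 157) = (5/2 + (1/26)*(-9)**2)*(-80 + 157) = (5/2 + (1/26)*81)*77 = (5/2 + 81/26)*77 = (73/13)*77 = 5621/13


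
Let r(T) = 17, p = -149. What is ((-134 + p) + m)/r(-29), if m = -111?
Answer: -394/17 ≈ -23.176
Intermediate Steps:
((-134 + p) + m)/r(-29) = ((-134 - 149) - 111)/17 = (-283 - 111)*(1/17) = -394*1/17 = -394/17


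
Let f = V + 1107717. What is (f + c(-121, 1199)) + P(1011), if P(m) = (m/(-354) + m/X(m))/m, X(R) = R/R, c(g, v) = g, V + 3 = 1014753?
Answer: 751310837/354 ≈ 2.1223e+6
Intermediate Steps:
V = 1014750 (V = -3 + 1014753 = 1014750)
X(R) = 1
P(m) = 353/354 (P(m) = (m/(-354) + m/1)/m = (m*(-1/354) + m*1)/m = (-m/354 + m)/m = (353*m/354)/m = 353/354)
f = 2122467 (f = 1014750 + 1107717 = 2122467)
(f + c(-121, 1199)) + P(1011) = (2122467 - 121) + 353/354 = 2122346 + 353/354 = 751310837/354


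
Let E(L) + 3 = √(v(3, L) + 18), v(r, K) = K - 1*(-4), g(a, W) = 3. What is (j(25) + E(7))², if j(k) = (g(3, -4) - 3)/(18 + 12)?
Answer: (3 - √29)² ≈ 5.6890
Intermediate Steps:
j(k) = 0 (j(k) = (3 - 3)/(18 + 12) = 0/30 = 0*(1/30) = 0)
v(r, K) = 4 + K (v(r, K) = K + 4 = 4 + K)
E(L) = -3 + √(22 + L) (E(L) = -3 + √((4 + L) + 18) = -3 + √(22 + L))
(j(25) + E(7))² = (0 + (-3 + √(22 + 7)))² = (0 + (-3 + √29))² = (-3 + √29)²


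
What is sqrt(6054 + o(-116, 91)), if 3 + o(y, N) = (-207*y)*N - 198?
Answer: sqrt(2190945) ≈ 1480.2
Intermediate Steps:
o(y, N) = -201 - 207*N*y (o(y, N) = -3 + ((-207*y)*N - 198) = -3 + (-207*N*y - 198) = -3 + (-198 - 207*N*y) = -201 - 207*N*y)
sqrt(6054 + o(-116, 91)) = sqrt(6054 + (-201 - 207*91*(-116))) = sqrt(6054 + (-201 + 2185092)) = sqrt(6054 + 2184891) = sqrt(2190945)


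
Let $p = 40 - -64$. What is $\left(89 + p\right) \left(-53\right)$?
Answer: $-10229$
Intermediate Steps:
$p = 104$ ($p = 40 + 64 = 104$)
$\left(89 + p\right) \left(-53\right) = \left(89 + 104\right) \left(-53\right) = 193 \left(-53\right) = -10229$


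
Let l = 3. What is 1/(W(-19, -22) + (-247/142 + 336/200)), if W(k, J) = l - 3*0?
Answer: 3550/10439 ≈ 0.34007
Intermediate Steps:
W(k, J) = 3 (W(k, J) = 3 - 3*0 = 3 + 0 = 3)
1/(W(-19, -22) + (-247/142 + 336/200)) = 1/(3 + (-247/142 + 336/200)) = 1/(3 + (-247*1/142 + 336*(1/200))) = 1/(3 + (-247/142 + 42/25)) = 1/(3 - 211/3550) = 1/(10439/3550) = 3550/10439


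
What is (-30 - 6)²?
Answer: 1296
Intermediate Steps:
(-30 - 6)² = (-36)² = 1296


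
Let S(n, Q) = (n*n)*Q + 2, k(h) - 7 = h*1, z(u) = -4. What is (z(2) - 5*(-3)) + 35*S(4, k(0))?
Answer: 4001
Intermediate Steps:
k(h) = 7 + h (k(h) = 7 + h*1 = 7 + h)
S(n, Q) = 2 + Q*n² (S(n, Q) = n²*Q + 2 = Q*n² + 2 = 2 + Q*n²)
(z(2) - 5*(-3)) + 35*S(4, k(0)) = (-4 - 5*(-3)) + 35*(2 + (7 + 0)*4²) = (-4 + 15) + 35*(2 + 7*16) = 11 + 35*(2 + 112) = 11 + 35*114 = 11 + 3990 = 4001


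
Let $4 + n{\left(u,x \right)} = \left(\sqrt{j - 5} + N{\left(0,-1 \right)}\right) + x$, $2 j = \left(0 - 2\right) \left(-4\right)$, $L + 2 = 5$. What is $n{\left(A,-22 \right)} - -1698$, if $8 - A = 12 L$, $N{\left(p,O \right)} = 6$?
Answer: $1678 + i \approx 1678.0 + 1.0 i$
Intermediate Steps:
$L = 3$ ($L = -2 + 5 = 3$)
$j = 4$ ($j = \frac{\left(0 - 2\right) \left(-4\right)}{2} = \frac{\left(-2\right) \left(-4\right)}{2} = \frac{1}{2} \cdot 8 = 4$)
$A = -28$ ($A = 8 - 12 \cdot 3 = 8 - 36 = -28$)
$n{\left(u,x \right)} = 2 + i + x$ ($n{\left(u,x \right)} = -4 + \left(\left(\sqrt{4 - 5} + 6\right) + x\right) = -4 + \left(\left(\sqrt{-1} + 6\right) + x\right) = -4 + \left(\left(i + 6\right) + x\right) = -4 + \left(\left(6 + i\right) + x\right) = -4 + \left(6 + i + x\right) = 2 + i + x$)
$n{\left(A,-22 \right)} - -1698 = \left(2 + i - 22\right) - -1698 = \left(-20 + i\right) + 1698 = 1678 + i$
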